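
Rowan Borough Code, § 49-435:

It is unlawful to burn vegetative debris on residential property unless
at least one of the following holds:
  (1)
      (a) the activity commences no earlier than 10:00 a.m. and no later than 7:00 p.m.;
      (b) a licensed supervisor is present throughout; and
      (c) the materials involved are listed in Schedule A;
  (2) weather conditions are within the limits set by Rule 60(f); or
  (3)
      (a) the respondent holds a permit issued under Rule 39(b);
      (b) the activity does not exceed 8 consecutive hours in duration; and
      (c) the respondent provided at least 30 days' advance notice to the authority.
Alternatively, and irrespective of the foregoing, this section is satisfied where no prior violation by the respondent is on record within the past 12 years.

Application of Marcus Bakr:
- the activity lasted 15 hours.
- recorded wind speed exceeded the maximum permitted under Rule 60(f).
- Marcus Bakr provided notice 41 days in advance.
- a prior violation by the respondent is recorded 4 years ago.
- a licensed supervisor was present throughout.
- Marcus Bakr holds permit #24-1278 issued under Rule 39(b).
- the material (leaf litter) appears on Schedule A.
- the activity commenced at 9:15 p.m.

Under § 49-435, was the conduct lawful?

No — unlawful.

(a) start within hours — not met.
(b) supervisor present — holds.
(c) Schedule A material — met.
(1): F AND T AND T → false.
(2) weather ok — not satisfied.
(a) holds permit — satisfied.
(b) ≤ 8 hrs duration — not satisfied.
(c) ≥30 days' notice — satisfied.
(3): T AND F AND T → false.
So Overall is not satisfied (F OR F OR F).
Exception (no prior violation) — not satisfied.
Result: main false OR exception false → false.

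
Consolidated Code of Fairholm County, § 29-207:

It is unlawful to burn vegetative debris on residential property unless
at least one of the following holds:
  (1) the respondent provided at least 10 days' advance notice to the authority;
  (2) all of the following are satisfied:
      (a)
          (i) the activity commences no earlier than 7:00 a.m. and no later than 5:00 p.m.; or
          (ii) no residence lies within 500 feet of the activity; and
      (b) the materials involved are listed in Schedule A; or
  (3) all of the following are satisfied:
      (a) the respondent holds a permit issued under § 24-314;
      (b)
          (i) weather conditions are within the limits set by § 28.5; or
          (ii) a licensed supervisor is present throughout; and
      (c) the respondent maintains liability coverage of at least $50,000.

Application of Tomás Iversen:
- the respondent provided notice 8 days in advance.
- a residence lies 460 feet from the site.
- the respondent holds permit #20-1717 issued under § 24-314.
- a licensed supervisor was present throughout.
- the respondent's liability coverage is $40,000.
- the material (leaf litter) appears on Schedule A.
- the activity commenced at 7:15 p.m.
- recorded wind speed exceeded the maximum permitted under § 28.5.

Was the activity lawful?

No — unlawful.

(1) ≥10 days' notice — not satisfied.
(i) start within hours — not met.
(ii) no residence in 500 ft — fails.
So (a) is not satisfied (F OR F).
(b) Schedule A material — satisfied.
(2) = F AND T = false.
(a) holds permit — satisfied.
(i) weather ok — not met.
(ii) supervisor present — met.
(b) = F OR T = true.
(c) coverage ≥ $50,000 — fails.
(3): T AND T AND F → false.
Overall = F OR F OR F = false.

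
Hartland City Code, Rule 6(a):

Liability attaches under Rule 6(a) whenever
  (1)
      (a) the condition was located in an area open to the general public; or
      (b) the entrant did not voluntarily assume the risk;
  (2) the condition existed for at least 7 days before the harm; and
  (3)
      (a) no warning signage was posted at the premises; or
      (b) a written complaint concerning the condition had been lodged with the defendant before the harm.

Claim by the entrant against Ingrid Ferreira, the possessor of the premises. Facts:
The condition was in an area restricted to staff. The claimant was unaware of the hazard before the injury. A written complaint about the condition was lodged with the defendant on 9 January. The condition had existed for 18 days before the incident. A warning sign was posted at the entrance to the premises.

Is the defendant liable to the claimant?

Yes — liable.

(a) public area — fails.
(b) no assumed risk — satisfied.
So (1) is satisfied (F OR T).
(2) condition ≥7 days old — holds.
(a) no signage posted — not met.
(b) complaint lodged — met.
(3) = F OR T = true.
So Overall is satisfied (T AND T AND T).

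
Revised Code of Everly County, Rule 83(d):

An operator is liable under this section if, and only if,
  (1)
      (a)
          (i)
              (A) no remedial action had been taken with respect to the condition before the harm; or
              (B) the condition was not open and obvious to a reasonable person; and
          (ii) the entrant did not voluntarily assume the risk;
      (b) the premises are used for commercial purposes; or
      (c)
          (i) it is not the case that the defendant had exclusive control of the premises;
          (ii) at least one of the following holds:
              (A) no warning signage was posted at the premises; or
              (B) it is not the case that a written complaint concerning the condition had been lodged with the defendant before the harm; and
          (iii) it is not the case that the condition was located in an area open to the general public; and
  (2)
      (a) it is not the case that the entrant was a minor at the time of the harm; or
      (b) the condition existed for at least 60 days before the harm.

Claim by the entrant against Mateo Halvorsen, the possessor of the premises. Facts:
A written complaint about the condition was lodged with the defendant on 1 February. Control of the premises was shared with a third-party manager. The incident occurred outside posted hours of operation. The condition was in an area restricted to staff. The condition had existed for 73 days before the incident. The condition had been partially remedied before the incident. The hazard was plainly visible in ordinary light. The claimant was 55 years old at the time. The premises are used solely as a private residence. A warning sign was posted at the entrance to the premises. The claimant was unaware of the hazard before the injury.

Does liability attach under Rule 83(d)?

No — not liable.

(A) no remedial action — not satisfied.
(B) not open/obvious — not met.
(i) = F OR F = false.
(ii) no assumed risk — holds.
(a) = F AND T = false.
(b) commercial use — not met.
(i) not (exclusive control) — holds.
(A) no signage posted — not met.
(B) not (complaint lodged) — fails.
So (ii) is not satisfied (F OR F).
(iii) not (public area) — holds.
(c) = T AND F AND T = false.
(1) = F OR F OR F = false.
(a) not (entrant a minor) — satisfied.
(b) condition ≥60 days old — holds.
(2): T OR T → true.
So Overall is not satisfied (F AND T).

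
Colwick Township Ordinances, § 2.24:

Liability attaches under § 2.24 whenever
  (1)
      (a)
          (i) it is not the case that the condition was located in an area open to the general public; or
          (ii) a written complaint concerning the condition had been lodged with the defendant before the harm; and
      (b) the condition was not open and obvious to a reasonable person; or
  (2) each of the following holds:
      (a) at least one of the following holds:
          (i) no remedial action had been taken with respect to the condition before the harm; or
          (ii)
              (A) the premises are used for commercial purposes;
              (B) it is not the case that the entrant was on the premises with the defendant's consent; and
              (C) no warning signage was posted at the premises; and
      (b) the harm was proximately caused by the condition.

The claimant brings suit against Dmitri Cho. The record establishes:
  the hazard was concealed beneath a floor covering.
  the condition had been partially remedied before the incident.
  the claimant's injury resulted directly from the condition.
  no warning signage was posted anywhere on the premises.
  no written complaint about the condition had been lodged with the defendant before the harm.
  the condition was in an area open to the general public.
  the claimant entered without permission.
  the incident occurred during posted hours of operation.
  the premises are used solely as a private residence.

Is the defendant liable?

(i) not (public area) — fails.
(ii) complaint lodged — not satisfied.
(a): F OR F → false.
(b) not open/obvious — met.
(1) = F AND T = false.
(i) no remedial action — not satisfied.
(A) commercial use — not satisfied.
(B) not (consent to enter) — met.
(C) no signage posted — satisfied.
(ii): F AND T AND T → false.
(a) = F OR F = false.
(b) proximate cause — met.
(2): F AND T → false.
So Overall is not satisfied (F OR F).

No — not liable.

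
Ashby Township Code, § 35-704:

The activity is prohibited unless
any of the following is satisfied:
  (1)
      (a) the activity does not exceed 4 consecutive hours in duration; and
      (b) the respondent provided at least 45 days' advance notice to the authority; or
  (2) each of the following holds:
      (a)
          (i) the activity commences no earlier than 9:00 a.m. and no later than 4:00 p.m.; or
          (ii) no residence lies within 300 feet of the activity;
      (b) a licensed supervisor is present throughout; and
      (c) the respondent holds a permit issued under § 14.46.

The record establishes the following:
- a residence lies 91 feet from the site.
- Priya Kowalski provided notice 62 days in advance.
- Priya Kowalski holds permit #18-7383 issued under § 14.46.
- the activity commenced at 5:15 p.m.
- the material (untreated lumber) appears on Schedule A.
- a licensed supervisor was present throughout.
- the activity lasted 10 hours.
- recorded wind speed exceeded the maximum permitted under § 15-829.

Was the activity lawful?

No — unlawful.

(a) ≤ 4 hrs duration — not met.
(b) ≥45 days' notice — holds.
So (1) is not satisfied (F AND T).
(i) start within hours — not satisfied.
(ii) no residence in 300 ft — not satisfied.
So (a) is not satisfied (F OR F).
(b) supervisor present — met.
(c) holds permit — holds.
So (2) is not satisfied (F AND T AND T).
Overall: F OR F → false.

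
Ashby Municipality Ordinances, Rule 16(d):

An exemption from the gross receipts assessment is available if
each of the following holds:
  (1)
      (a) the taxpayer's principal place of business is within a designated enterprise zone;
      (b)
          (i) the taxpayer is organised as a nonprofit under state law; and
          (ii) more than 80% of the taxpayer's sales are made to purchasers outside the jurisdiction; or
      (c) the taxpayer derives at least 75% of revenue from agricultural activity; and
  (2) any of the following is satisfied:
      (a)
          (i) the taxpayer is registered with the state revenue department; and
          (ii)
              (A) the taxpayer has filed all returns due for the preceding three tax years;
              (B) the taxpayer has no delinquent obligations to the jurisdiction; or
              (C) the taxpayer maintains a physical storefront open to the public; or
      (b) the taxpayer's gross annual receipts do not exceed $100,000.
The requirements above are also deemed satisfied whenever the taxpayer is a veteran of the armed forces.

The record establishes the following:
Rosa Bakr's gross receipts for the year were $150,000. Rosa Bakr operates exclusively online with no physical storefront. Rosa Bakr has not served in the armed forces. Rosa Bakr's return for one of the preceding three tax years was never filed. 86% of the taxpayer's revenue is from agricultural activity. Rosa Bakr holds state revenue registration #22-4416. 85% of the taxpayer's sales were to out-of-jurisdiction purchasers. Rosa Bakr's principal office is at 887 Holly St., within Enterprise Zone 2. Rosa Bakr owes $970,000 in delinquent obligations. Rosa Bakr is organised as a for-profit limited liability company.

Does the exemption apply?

No — not exempt.

(a) in enterprise zone — holds.
(i) nonprofit — fails.
(ii) >80% out-of-jur. sales — satisfied.
(b): F AND T → false.
(c) ≥75% agricultural — holds.
(1): T OR F OR T → true.
(i) state-registered — met.
(A) returns current — not satisfied.
(B) no delinquency — fails.
(C) has storefront — not met.
(ii) = F OR F OR F = false.
(a) = T AND F = false.
(b) receipts ≤ $100,000 — not satisfied.
(2): F OR F → false.
Overall: T AND F → false.
Exception (veteran) — not satisfied.
Result: main false OR exception false → false.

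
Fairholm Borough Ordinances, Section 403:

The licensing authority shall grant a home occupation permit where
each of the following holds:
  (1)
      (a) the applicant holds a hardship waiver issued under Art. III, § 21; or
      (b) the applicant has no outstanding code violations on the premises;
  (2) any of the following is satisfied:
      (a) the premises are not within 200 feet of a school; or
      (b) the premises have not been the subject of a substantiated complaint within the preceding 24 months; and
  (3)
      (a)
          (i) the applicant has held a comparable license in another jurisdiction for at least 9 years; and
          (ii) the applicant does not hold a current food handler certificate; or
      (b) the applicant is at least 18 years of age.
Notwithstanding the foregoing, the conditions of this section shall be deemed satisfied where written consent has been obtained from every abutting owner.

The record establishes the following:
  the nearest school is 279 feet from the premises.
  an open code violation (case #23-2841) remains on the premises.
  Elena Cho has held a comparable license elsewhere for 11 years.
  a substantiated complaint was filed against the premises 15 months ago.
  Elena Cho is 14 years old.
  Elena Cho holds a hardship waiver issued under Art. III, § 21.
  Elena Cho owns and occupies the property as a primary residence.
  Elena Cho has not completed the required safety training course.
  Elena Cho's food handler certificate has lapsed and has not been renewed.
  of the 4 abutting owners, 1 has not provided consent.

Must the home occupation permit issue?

(a) hardship waiver — met.
(b) no code violations — fails.
(1): T OR F → true.
(a) ≥200 ft from school — met.
(b) no complaint in 24 mo. — not met.
(2) = T OR F = true.
(i) prior license ≥ 9 yr — satisfied.
(ii) not (food handler cert.) — holds.
So (a) is satisfied (T AND T).
(b) age ≥ 18 — fails.
(3) = T OR F = true.
Overall: T AND T AND T → true.
Exception (all abutters consent) — not satisfied.
Result: main true OR exception false → true.

Yes — granted.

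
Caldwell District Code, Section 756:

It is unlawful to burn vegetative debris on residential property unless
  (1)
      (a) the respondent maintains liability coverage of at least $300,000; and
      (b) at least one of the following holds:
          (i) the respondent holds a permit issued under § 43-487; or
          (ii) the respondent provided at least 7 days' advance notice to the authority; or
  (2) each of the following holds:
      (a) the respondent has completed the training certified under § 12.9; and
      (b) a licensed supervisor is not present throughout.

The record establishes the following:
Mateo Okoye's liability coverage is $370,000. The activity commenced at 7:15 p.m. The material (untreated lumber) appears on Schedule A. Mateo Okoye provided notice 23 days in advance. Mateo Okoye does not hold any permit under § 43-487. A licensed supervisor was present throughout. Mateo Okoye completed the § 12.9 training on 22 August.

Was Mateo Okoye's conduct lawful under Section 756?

(a) coverage ≥ $300,000 — met.
(i) holds permit — not met.
(ii) ≥7 days' notice — met.
(b) = F OR T = true.
(1): T AND T → true.
(a) training certified — met.
(b) not (supervisor present) — fails.
So (2) is not satisfied (T AND F).
Overall: T OR F → true.

Yes — lawful.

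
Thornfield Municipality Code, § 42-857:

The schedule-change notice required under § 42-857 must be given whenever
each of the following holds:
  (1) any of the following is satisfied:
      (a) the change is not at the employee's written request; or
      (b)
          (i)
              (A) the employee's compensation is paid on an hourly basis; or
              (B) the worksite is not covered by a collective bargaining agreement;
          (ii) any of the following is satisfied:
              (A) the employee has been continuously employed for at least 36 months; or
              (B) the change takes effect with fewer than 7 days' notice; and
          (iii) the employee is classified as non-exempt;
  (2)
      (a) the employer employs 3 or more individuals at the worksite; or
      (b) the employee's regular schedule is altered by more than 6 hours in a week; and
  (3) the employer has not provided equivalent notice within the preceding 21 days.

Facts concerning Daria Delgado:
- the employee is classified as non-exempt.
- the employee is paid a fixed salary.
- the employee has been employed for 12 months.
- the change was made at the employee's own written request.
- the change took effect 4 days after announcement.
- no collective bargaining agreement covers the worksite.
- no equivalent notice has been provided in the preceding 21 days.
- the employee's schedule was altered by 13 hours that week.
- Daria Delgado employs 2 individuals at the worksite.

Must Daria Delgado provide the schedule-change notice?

Yes — required.

(a) not employee-requested — not met.
(A) hourly-paid — not met.
(B) no CBA — met.
(i): F OR T → true.
(A) tenure ≥ 36 mo. — not satisfied.
(B) < 7 days' notice — satisfied.
(ii): F OR T → true.
(iii) non-exempt — satisfied.
(b): T AND T AND T → true.
(1): F OR T → true.
(a) ≥ 3 at site — fails.
(b) schedule shift > 6h — holds.
(2) = F OR T = true.
(3) no recent notice — satisfied.
So Overall is satisfied (T AND T AND T).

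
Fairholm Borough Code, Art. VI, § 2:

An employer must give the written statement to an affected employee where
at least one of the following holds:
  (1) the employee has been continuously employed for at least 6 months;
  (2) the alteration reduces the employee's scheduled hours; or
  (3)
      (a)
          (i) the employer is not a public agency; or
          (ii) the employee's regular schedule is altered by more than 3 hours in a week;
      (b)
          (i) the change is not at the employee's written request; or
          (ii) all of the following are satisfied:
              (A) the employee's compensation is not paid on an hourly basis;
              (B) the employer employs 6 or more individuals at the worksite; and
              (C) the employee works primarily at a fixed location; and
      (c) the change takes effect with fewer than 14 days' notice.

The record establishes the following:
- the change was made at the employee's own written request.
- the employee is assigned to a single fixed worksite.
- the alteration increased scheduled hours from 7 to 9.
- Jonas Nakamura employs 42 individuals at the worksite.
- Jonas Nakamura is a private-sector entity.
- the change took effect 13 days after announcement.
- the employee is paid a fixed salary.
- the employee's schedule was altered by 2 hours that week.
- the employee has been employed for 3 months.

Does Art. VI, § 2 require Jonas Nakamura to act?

(1) tenure ≥ 6 mo. — not met.
(2) hours reduced — fails.
(i) not (public agency) — holds.
(ii) schedule shift > 3h — not satisfied.
(a) = T OR F = true.
(i) not employee-requested — not satisfied.
(A) not (hourly-paid) — holds.
(B) ≥ 6 at site — holds.
(C) fixed location — holds.
So (ii) is satisfied (T AND T AND T).
So (b) is satisfied (F OR T).
(c) < 14 days' notice — holds.
(3) = T AND T AND T = true.
Overall: F OR F OR T → true.

Yes — required.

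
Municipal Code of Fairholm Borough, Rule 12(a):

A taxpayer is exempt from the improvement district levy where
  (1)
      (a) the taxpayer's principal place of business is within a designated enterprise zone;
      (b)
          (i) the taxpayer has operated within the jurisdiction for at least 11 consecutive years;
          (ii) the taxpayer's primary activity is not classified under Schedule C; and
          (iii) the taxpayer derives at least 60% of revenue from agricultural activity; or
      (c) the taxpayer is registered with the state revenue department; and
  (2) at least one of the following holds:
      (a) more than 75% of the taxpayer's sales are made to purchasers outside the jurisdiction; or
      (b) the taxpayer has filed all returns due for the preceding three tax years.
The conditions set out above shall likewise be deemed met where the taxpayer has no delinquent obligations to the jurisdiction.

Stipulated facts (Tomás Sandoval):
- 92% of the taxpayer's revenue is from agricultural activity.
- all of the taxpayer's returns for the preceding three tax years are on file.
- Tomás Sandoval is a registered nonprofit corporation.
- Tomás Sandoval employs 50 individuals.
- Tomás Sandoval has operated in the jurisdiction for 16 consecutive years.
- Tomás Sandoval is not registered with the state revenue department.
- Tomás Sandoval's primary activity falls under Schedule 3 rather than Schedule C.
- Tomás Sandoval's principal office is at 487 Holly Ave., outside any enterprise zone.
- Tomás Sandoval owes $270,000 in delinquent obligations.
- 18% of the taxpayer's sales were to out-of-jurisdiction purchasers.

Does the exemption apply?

Yes — exempt.

(a) in enterprise zone — not met.
(i) ≥ 11 yrs in jurisdiction — holds.
(ii) not (Schedule C activity) — satisfied.
(iii) ≥60% agricultural — holds.
(b): T AND T AND T → true.
(c) state-registered — not met.
So (1) is satisfied (F OR T OR F).
(a) >75% out-of-jur. sales — not met.
(b) returns current — satisfied.
(2) = F OR T = true.
Overall = T AND T = true.
Exception (no delinquency) — not satisfied.
Result: main true OR exception false → true.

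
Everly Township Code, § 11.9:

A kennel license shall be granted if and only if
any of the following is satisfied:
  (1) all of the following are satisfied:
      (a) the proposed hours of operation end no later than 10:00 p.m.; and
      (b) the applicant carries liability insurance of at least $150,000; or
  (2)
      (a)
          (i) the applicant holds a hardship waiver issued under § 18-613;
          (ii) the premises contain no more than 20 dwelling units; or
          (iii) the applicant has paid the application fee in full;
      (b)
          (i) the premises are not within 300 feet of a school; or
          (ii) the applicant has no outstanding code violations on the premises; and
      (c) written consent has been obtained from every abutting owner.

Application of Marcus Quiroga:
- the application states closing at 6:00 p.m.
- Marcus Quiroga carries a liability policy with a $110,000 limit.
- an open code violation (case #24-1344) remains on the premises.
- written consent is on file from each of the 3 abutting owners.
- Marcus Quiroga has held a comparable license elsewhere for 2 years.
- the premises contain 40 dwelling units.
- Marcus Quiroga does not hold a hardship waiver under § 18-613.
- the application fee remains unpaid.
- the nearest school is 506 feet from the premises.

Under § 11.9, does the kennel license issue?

(a) closes by 10 p.m. — met.
(b) insurance ≥ $150,000 — fails.
So (1) is not satisfied (T AND F).
(i) hardship waiver — fails.
(ii) ≤ 20 units — not satisfied.
(iii) fee paid — not satisfied.
So (a) is not satisfied (F OR F OR F).
(i) ≥300 ft from school — holds.
(ii) no code violations — not met.
(b) = T OR F = true.
(c) all abutters consent — holds.
(2): F AND T AND T → false.
So Overall is not satisfied (F OR F).

No — denied.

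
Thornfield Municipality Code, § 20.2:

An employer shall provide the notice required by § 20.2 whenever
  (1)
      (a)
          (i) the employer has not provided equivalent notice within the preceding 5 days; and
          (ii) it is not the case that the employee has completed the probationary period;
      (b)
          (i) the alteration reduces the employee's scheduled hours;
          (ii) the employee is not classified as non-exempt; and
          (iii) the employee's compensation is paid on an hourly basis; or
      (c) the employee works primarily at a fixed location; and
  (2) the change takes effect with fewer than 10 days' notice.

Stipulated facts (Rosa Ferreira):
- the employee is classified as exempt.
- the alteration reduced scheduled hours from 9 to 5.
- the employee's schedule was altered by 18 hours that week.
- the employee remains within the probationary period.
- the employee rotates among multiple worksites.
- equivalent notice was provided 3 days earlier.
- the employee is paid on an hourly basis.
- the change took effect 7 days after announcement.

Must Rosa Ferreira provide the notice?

Yes — required.

(i) no recent notice — fails.
(ii) not (past probation) — met.
(a): F AND T → false.
(i) hours reduced — satisfied.
(ii) not (non-exempt) — met.
(iii) hourly-paid — satisfied.
(b): T AND T AND T → true.
(c) fixed location — fails.
(1) = F OR T OR F = true.
(2) < 10 days' notice — met.
Overall: T AND T → true.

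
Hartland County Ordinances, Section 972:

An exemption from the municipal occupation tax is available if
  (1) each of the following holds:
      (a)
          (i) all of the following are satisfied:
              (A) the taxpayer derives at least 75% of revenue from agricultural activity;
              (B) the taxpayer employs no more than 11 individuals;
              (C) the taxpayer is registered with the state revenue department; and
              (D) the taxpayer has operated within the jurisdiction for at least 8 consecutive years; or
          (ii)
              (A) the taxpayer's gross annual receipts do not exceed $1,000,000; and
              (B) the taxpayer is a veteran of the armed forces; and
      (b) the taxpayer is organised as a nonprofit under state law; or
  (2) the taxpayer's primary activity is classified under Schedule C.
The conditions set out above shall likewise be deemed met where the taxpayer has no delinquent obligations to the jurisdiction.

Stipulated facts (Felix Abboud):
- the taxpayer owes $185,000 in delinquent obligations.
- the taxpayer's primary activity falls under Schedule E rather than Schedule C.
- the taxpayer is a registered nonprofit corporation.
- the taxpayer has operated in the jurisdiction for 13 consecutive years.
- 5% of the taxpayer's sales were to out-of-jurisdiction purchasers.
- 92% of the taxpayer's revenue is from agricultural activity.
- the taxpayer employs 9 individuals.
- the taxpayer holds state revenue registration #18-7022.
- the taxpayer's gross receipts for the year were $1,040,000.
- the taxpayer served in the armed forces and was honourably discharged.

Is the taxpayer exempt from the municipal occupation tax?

(A) ≥75% agricultural — holds.
(B) ≤ 11 employees — met.
(C) state-registered — met.
(D) ≥ 8 yrs in jurisdiction — holds.
(i) = T AND T AND T AND T = true.
(A) receipts ≤ $1,000,000 — not satisfied.
(B) veteran — met.
(ii) = F AND T = false.
So (a) is satisfied (T OR F).
(b) nonprofit — satisfied.
So (1) is satisfied (T AND T).
(2) Schedule C activity — fails.
Overall = T OR F = true.
Exception (no delinquency) — not satisfied.
Result: main true OR exception false → true.

Yes — exempt.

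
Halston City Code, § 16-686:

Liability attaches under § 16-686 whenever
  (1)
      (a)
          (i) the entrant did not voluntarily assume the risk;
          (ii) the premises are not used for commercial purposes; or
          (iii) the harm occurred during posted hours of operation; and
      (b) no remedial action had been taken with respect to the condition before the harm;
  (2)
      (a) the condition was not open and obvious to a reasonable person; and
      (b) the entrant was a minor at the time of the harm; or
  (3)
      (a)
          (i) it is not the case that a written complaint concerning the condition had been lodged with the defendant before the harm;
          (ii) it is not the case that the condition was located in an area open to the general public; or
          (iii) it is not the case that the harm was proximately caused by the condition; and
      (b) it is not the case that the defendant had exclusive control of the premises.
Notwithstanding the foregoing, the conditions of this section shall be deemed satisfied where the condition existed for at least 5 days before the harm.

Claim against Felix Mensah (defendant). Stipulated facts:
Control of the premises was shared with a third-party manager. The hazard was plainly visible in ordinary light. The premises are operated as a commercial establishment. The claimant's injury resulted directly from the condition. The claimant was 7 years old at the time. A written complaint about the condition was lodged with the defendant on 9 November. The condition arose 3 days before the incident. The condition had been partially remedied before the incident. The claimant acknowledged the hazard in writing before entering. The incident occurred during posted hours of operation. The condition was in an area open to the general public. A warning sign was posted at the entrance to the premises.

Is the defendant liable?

(i) no assumed risk — not met.
(ii) not (commercial use) — not met.
(iii) during posted hours — holds.
(a) = F OR F OR T = true.
(b) no remedial action — fails.
So (1) is not satisfied (T AND F).
(a) not open/obvious — not satisfied.
(b) entrant a minor — satisfied.
So (2) is not satisfied (F AND T).
(i) not (complaint lodged) — not met.
(ii) not (public area) — fails.
(iii) not (proximate cause) — not met.
So (a) is not satisfied (F OR F OR F).
(b) not (exclusive control) — holds.
(3): F AND T → false.
Overall: F OR F OR F → false.
Exception (condition ≥5 days old) — not satisfied.
Result: main false OR exception false → false.

No — not liable.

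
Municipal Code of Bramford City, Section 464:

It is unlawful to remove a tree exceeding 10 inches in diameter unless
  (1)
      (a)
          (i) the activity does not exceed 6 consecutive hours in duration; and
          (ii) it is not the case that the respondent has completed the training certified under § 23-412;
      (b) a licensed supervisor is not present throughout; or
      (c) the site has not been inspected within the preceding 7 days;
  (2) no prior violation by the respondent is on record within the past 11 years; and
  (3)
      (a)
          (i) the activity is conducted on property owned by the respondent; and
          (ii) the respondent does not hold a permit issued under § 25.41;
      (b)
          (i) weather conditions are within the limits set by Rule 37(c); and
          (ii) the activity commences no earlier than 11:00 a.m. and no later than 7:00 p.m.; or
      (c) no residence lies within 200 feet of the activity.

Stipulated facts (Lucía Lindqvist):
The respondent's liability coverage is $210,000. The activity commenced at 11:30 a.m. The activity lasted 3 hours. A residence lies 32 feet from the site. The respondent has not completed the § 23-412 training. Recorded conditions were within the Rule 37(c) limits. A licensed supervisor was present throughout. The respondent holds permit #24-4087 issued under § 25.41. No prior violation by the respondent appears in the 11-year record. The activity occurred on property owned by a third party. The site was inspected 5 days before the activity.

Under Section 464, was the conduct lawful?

(i) ≤ 6 hrs duration — satisfied.
(ii) not (training certified) — satisfied.
So (a) is satisfied (T AND T).
(b) not (supervisor present) — fails.
(c) not (site inspected) — not satisfied.
(1) = T OR F OR F = true.
(2) no prior violation — met.
(i) own property — not satisfied.
(ii) not (holds permit) — not satisfied.
(a) = F AND F = false.
(i) weather ok — met.
(ii) start within hours — satisfied.
So (b) is satisfied (T AND T).
(c) no residence in 200 ft — not satisfied.
(3) = F OR T OR F = true.
Overall = T AND T AND T = true.

Yes — lawful.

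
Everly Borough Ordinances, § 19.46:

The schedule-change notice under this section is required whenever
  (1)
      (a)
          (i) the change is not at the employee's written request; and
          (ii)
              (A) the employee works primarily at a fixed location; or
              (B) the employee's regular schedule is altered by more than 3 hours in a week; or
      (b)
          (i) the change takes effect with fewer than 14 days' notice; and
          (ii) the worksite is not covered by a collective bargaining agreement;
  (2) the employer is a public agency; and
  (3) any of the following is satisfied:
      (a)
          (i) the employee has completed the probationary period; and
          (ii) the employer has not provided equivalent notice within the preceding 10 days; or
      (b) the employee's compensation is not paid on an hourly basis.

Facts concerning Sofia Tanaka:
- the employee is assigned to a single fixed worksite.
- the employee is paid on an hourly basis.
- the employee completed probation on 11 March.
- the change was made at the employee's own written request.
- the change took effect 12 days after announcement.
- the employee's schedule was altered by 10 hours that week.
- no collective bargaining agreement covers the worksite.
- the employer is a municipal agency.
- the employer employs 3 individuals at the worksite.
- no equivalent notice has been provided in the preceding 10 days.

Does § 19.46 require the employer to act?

Yes — required.

(i) not employee-requested — not satisfied.
(A) fixed location — met.
(B) schedule shift > 3h — holds.
(ii): T OR T → true.
So (a) is not satisfied (F AND T).
(i) < 14 days' notice — satisfied.
(ii) no CBA — met.
So (b) is satisfied (T AND T).
So (1) is satisfied (F OR T).
(2) public agency — met.
(i) past probation — satisfied.
(ii) no recent notice — met.
(a): T AND T → true.
(b) not (hourly-paid) — not satisfied.
(3) = T OR F = true.
Overall = T AND T AND T = true.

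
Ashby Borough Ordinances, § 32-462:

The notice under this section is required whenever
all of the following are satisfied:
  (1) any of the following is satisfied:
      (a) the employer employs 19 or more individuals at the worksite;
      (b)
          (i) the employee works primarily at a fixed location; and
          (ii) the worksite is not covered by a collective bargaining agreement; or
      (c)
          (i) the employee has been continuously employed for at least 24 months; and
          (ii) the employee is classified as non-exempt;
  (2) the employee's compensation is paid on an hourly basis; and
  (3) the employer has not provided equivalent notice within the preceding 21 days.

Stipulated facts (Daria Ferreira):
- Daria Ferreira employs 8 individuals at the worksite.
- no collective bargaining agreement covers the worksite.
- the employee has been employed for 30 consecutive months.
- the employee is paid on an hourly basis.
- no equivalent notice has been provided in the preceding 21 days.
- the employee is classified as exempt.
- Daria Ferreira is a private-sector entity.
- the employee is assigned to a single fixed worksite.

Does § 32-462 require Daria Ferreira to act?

Yes — required.

(a) ≥ 19 at site — not satisfied.
(i) fixed location — satisfied.
(ii) no CBA — holds.
(b) = T AND T = true.
(i) tenure ≥ 24 mo. — satisfied.
(ii) non-exempt — fails.
(c) = T AND F = false.
(1) = F OR T OR F = true.
(2) hourly-paid — holds.
(3) no recent notice — met.
Overall = T AND T AND T = true.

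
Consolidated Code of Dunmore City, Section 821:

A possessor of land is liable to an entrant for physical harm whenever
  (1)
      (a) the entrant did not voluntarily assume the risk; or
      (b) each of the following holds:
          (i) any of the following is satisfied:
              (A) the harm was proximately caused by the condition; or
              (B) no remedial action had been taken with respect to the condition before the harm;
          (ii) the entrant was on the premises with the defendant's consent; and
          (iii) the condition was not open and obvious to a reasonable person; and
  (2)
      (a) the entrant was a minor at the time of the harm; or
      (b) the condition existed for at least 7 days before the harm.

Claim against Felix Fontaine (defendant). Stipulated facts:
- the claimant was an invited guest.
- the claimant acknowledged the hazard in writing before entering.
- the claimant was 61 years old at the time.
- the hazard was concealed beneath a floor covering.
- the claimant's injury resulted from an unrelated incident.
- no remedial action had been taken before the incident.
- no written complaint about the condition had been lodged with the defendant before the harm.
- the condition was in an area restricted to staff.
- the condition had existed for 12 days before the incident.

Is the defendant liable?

Yes — liable.

(a) no assumed risk — not satisfied.
(A) proximate cause — not met.
(B) no remedial action — satisfied.
(i) = F OR T = true.
(ii) consent to enter — holds.
(iii) not open/obvious — satisfied.
(b): T AND T AND T → true.
(1): F OR T → true.
(a) entrant a minor — not met.
(b) condition ≥7 days old — holds.
(2) = F OR T = true.
Overall: T AND T → true.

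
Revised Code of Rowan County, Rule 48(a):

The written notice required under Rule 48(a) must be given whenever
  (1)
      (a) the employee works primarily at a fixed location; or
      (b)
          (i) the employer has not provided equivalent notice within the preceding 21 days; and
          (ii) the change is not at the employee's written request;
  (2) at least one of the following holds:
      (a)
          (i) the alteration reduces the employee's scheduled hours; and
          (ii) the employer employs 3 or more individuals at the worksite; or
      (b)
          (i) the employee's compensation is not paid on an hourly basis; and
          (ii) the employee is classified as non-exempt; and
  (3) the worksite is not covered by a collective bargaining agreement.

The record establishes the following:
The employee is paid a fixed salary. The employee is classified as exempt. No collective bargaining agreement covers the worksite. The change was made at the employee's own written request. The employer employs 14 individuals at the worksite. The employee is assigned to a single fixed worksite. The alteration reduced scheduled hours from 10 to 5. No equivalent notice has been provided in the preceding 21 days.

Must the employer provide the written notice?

Yes — required.

(a) fixed location — holds.
(i) no recent notice — satisfied.
(ii) not employee-requested — not met.
(b) = T AND F = false.
(1): T OR F → true.
(i) hours reduced — satisfied.
(ii) ≥ 3 at site — satisfied.
So (a) is satisfied (T AND T).
(i) not (hourly-paid) — satisfied.
(ii) non-exempt — not satisfied.
(b): T AND F → false.
So (2) is satisfied (T OR F).
(3) no CBA — holds.
Overall = T AND T AND T = true.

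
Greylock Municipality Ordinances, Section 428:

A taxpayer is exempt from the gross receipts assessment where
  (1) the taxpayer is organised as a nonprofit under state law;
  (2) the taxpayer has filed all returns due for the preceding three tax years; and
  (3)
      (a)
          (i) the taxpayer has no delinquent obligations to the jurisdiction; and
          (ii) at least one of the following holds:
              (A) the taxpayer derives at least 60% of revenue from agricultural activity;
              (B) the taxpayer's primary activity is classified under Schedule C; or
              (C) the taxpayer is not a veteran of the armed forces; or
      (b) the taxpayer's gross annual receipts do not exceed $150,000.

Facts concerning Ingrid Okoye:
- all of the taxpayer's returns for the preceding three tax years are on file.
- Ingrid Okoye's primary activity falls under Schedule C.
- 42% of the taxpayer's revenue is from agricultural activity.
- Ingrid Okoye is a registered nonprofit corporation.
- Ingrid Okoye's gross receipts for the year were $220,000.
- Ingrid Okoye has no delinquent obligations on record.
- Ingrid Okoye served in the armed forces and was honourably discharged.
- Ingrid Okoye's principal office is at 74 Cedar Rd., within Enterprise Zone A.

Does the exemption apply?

Yes — exempt.

(1) nonprofit — satisfied.
(2) returns current — met.
(i) no delinquency — holds.
(A) ≥60% agricultural — not satisfied.
(B) Schedule C activity — holds.
(C) not (veteran) — not met.
So (ii) is satisfied (F OR T OR F).
So (a) is satisfied (T AND T).
(b) receipts ≤ $150,000 — not satisfied.
(3): T OR F → true.
Overall: T AND T AND T → true.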